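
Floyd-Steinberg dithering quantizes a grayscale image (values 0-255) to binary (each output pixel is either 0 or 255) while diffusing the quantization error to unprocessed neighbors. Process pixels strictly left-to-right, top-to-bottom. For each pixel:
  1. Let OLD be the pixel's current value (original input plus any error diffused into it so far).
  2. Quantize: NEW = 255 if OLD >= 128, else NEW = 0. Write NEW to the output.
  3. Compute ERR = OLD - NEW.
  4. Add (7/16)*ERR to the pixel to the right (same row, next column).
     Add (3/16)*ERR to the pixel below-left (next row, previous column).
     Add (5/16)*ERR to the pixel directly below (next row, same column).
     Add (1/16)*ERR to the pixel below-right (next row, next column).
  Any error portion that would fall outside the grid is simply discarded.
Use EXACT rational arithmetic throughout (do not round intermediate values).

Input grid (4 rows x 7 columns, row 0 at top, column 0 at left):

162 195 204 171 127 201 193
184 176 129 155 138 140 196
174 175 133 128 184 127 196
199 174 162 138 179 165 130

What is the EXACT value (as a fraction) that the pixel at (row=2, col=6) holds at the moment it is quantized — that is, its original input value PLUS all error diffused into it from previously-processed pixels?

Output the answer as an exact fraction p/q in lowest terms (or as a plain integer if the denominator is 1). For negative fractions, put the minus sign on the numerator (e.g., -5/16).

(0,0): OLD=162 → NEW=255, ERR=-93
(0,1): OLD=2469/16 → NEW=255, ERR=-1611/16
(0,2): OLD=40947/256 → NEW=255, ERR=-24333/256
(0,3): OLD=530085/4096 → NEW=255, ERR=-514395/4096
(0,4): OLD=4722307/65536 → NEW=0, ERR=4722307/65536
(0,5): OLD=243819925/1048576 → NEW=255, ERR=-23566955/1048576
(0,6): OLD=3073034003/16777216 → NEW=255, ERR=-1205156077/16777216
(1,0): OLD=34831/256 → NEW=255, ERR=-30449/256
(1,1): OLD=141033/2048 → NEW=0, ERR=141033/2048
(1,2): OLD=6526365/65536 → NEW=0, ERR=6526365/65536
(1,3): OLD=43749977/262144 → NEW=255, ERR=-23096743/262144
(1,4): OLD=1843945579/16777216 → NEW=0, ERR=1843945579/16777216
(1,5): OLD=23098334427/134217728 → NEW=255, ERR=-11127186213/134217728
(1,6): OLD=291793678197/2147483648 → NEW=255, ERR=-255814652043/2147483648
(2,0): OLD=4906771/32768 → NEW=255, ERR=-3449069/32768
(2,1): OLD=169563265/1048576 → NEW=255, ERR=-97823615/1048576
(2,2): OLD=1863761603/16777216 → NEW=0, ERR=1863761603/16777216
(2,3): OLD=23608849003/134217728 → NEW=255, ERR=-10616671637/134217728
(2,4): OLD=174685510939/1073741824 → NEW=255, ERR=-99118654181/1073741824
(2,5): OLD=1554431795145/34359738368 → NEW=0, ERR=1554431795145/34359738368
(2,6): OLD=95319430254095/549755813888 → NEW=255, ERR=-44868302287345/549755813888
Target (2,6): original=196, with diffused error = 95319430254095/549755813888

Answer: 95319430254095/549755813888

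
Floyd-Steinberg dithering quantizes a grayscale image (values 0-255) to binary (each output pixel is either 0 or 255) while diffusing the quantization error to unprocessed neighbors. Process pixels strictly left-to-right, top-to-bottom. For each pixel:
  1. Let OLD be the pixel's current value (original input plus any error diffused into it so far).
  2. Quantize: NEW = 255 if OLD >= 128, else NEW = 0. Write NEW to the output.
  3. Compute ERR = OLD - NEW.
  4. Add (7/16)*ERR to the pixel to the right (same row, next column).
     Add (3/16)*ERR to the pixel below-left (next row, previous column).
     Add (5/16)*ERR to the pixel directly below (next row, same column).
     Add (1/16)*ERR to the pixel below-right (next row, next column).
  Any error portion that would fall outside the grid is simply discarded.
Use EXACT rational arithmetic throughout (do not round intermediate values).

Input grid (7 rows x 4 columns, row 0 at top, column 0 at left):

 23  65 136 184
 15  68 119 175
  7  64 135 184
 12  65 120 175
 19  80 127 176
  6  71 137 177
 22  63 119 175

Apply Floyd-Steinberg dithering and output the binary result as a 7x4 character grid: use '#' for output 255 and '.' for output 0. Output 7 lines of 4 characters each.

Answer: ..##
...#
.#.#
..##
...#
.#.#
..##

Derivation:
(0,0): OLD=23 → NEW=0, ERR=23
(0,1): OLD=1201/16 → NEW=0, ERR=1201/16
(0,2): OLD=43223/256 → NEW=255, ERR=-22057/256
(0,3): OLD=599265/4096 → NEW=255, ERR=-445215/4096
(1,0): OLD=9283/256 → NEW=0, ERR=9283/256
(1,1): OLD=189653/2048 → NEW=0, ERR=189653/2048
(1,2): OLD=7661177/65536 → NEW=0, ERR=7661177/65536
(1,3): OLD=195865247/1048576 → NEW=255, ERR=-71521633/1048576
(2,0): OLD=1169655/32768 → NEW=0, ERR=1169655/32768
(2,1): OLD=139188493/1048576 → NEW=255, ERR=-128198387/1048576
(2,2): OLD=232870881/2097152 → NEW=0, ERR=232870881/2097152
(2,3): OLD=7334052989/33554432 → NEW=255, ERR=-1222327171/33554432
(3,0): OLD=3876231/16777216 → NEW=0, ERR=3876231/16777216
(3,1): OLD=13407331801/268435456 → NEW=0, ERR=13407331801/268435456
(3,2): OLD=696130122791/4294967296 → NEW=255, ERR=-399086537689/4294967296
(3,3): OLD=8926932839825/68719476736 → NEW=255, ERR=-8596533727855/68719476736
(4,0): OLD=122136472507/4294967296 → NEW=0, ERR=122136472507/4294967296
(4,1): OLD=3114416346289/34359738368 → NEW=0, ERR=3114416346289/34359738368
(4,2): OLD=128955558317969/1099511627776 → NEW=0, ERR=128955558317969/1099511627776
(4,3): OLD=3209024800166215/17592186044416 → NEW=255, ERR=-1276982641159865/17592186044416
(5,0): OLD=17527242822475/549755813888 → NEW=0, ERR=17527242822475/549755813888
(5,1): OLD=2410866835990125/17592186044416 → NEW=255, ERR=-2075140605335955/17592186044416
(5,2): OLD=1003630171352065/8796093022208 → NEW=0, ERR=1003630171352065/8796093022208
(5,3): OLD=59550269004003201/281474976710656 → NEW=255, ERR=-12225850057214079/281474976710656
(6,0): OLD=2771386523222567/281474976710656 → NEW=0, ERR=2771386523222567/281474976710656
(6,1): OLD=242437678534928257/4503599627370496 → NEW=0, ERR=242437678534928257/4503599627370496
(6,2): OLD=11723133881206928311/72057594037927936 → NEW=255, ERR=-6651552598464695369/72057594037927936
(6,3): OLD=147773045407427448577/1152921504606846976 → NEW=255, ERR=-146221938267318530303/1152921504606846976
Row 0: ..##
Row 1: ...#
Row 2: .#.#
Row 3: ..##
Row 4: ...#
Row 5: .#.#
Row 6: ..##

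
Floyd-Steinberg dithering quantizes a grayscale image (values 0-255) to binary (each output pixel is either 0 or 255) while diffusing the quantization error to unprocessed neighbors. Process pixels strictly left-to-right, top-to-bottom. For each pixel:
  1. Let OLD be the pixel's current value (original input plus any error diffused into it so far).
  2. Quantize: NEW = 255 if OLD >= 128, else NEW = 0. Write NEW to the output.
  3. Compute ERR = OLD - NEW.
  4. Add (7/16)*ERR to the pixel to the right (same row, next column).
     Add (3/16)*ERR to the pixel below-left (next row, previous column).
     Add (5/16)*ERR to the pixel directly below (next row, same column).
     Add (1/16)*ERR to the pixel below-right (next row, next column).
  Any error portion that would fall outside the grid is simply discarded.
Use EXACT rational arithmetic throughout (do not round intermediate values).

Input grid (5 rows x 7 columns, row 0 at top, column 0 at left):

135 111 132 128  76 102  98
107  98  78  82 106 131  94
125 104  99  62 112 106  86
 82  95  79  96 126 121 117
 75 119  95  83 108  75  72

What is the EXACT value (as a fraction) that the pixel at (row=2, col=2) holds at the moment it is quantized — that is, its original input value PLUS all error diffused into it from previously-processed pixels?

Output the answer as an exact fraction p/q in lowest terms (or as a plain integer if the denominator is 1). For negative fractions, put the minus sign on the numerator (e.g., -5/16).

(0,0): OLD=135 → NEW=255, ERR=-120
(0,1): OLD=117/2 → NEW=0, ERR=117/2
(0,2): OLD=5043/32 → NEW=255, ERR=-3117/32
(0,3): OLD=43717/512 → NEW=0, ERR=43717/512
(0,4): OLD=928611/8192 → NEW=0, ERR=928611/8192
(0,5): OLD=19869621/131072 → NEW=255, ERR=-13553739/131072
(0,6): OLD=110644723/2097152 → NEW=0, ERR=110644723/2097152
(1,0): OLD=2575/32 → NEW=0, ERR=2575/32
(1,1): OLD=32185/256 → NEW=0, ERR=32185/256
(1,2): OLD=1001309/8192 → NEW=0, ERR=1001309/8192
(1,3): OLD=5810577/32768 → NEW=255, ERR=-2545263/32768
(1,4): OLD=195849963/2097152 → NEW=0, ERR=195849963/2097152
(1,5): OLD=2625969899/16777216 → NEW=255, ERR=-1652220181/16777216
(1,6): OLD=16358301925/268435456 → NEW=0, ERR=16358301925/268435456
(2,0): OLD=711555/4096 → NEW=255, ERR=-332925/4096
(2,1): OLD=17783265/131072 → NEW=255, ERR=-15640095/131072
(2,2): OLD=164177667/2097152 → NEW=0, ERR=164177667/2097152
Target (2,2): original=99, with diffused error = 164177667/2097152

Answer: 164177667/2097152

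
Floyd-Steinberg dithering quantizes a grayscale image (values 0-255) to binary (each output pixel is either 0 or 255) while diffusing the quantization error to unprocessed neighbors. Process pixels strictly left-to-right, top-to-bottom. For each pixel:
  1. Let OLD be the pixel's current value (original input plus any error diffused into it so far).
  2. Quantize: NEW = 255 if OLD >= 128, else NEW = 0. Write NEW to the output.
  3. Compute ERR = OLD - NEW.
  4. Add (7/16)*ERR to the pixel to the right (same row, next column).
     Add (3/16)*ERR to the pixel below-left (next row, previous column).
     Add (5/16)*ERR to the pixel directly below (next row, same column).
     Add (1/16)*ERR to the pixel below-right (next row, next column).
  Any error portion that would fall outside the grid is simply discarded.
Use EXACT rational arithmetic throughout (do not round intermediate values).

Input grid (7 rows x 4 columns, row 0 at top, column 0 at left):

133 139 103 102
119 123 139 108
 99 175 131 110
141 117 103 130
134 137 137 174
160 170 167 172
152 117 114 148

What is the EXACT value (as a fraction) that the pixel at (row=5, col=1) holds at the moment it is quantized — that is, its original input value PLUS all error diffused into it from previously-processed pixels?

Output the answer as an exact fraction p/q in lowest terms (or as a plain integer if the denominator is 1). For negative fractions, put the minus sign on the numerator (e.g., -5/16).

(0,0): OLD=133 → NEW=255, ERR=-122
(0,1): OLD=685/8 → NEW=0, ERR=685/8
(0,2): OLD=17979/128 → NEW=255, ERR=-14661/128
(0,3): OLD=106269/2048 → NEW=0, ERR=106269/2048
(1,0): OLD=12407/128 → NEW=0, ERR=12407/128
(1,1): OLD=166977/1024 → NEW=255, ERR=-94143/1024
(1,2): OLD=2558037/32768 → NEW=0, ERR=2558037/32768
(1,3): OLD=79277667/524288 → NEW=255, ERR=-54415773/524288
(2,0): OLD=1835867/16384 → NEW=0, ERR=1835867/16384
(2,1): OLD=113239961/524288 → NEW=255, ERR=-20453479/524288
(2,2): OLD=118615965/1048576 → NEW=0, ERR=118615965/1048576
(2,3): OLD=2213504969/16777216 → NEW=255, ERR=-2064685111/16777216
(3,0): OLD=1415172011/8388608 → NEW=255, ERR=-723923029/8388608
(3,1): OLD=12786481717/134217728 → NEW=0, ERR=12786481717/134217728
(3,2): OLD=331821872075/2147483648 → NEW=255, ERR=-215786458165/2147483648
(3,3): OLD=1877787805965/34359738368 → NEW=0, ERR=1877787805965/34359738368
(4,0): OLD=268208411663/2147483648 → NEW=0, ERR=268208411663/2147483648
(4,1): OLD=3387488952749/17179869184 → NEW=255, ERR=-993377689171/17179869184
(4,2): OLD=53053044938509/549755813888 → NEW=0, ERR=53053044938509/549755813888
(4,3): OLD=1996873191620715/8796093022208 → NEW=255, ERR=-246130529042325/8796093022208
(5,0): OLD=51728668510047/274877906944 → NEW=255, ERR=-18365197760673/274877906944
(5,1): OLD=1307103103059833/8796093022208 → NEW=255, ERR=-935900617603207/8796093022208
Target (5,1): original=170, with diffused error = 1307103103059833/8796093022208

Answer: 1307103103059833/8796093022208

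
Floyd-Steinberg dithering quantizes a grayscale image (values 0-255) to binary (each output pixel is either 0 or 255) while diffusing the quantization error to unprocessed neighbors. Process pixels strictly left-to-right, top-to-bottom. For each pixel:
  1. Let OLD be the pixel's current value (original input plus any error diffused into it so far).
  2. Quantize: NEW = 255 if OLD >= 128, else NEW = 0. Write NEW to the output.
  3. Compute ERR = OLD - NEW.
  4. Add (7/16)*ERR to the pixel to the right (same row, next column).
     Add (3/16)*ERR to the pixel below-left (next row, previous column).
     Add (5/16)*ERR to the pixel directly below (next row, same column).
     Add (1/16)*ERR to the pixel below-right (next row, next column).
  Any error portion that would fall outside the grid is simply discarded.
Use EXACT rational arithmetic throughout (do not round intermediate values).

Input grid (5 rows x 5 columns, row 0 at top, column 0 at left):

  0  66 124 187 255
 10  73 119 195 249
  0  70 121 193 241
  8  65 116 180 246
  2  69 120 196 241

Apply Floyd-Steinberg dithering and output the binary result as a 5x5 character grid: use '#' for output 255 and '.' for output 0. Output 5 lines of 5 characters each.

Answer: ..###
...##
..###
..#.#
..###

Derivation:
(0,0): OLD=0 → NEW=0, ERR=0
(0,1): OLD=66 → NEW=0, ERR=66
(0,2): OLD=1223/8 → NEW=255, ERR=-817/8
(0,3): OLD=18217/128 → NEW=255, ERR=-14423/128
(0,4): OLD=421279/2048 → NEW=255, ERR=-100961/2048
(1,0): OLD=179/8 → NEW=0, ERR=179/8
(1,1): OLD=5393/64 → NEW=0, ERR=5393/64
(1,2): OLD=219033/2048 → NEW=0, ERR=219033/2048
(1,3): OLD=1564279/8192 → NEW=255, ERR=-524681/8192
(1,4): OLD=26021869/131072 → NEW=255, ERR=-7401491/131072
(2,0): OLD=23339/1024 → NEW=0, ERR=23339/1024
(2,1): OLD=4186309/32768 → NEW=0, ERR=4186309/32768
(2,2): OLD=106730695/524288 → NEW=255, ERR=-26962745/524288
(2,3): OLD=1229618765/8388608 → NEW=255, ERR=-909476275/8388608
(2,4): OLD=23074388059/134217728 → NEW=255, ERR=-11151132581/134217728
(3,0): OLD=20487471/524288 → NEW=0, ERR=20487471/524288
(3,1): OLD=477318935/4194304 → NEW=0, ERR=477318935/4194304
(3,2): OLD=18437968217/134217728 → NEW=255, ERR=-15787552423/134217728
(3,3): OLD=10182514201/134217728 → NEW=0, ERR=10182514201/134217728
(3,4): OLD=264625646755/1073741824 → NEW=255, ERR=-9178518365/1073741824
(4,0): OLD=2385673373/67108864 → NEW=0, ERR=2385673373/67108864
(4,1): OLD=215828963841/2147483648 → NEW=0, ERR=215828963841/2147483648
(4,2): OLD=5104115133575/34359738368 → NEW=255, ERR=-3657618150265/34359738368
(4,3): OLD=90259679464145/549755813888 → NEW=255, ERR=-49928053077295/549755813888
(4,4): OLD=1788572617963959/8796093022208 → NEW=255, ERR=-454431102699081/8796093022208
Row 0: ..###
Row 1: ...##
Row 2: ..###
Row 3: ..#.#
Row 4: ..###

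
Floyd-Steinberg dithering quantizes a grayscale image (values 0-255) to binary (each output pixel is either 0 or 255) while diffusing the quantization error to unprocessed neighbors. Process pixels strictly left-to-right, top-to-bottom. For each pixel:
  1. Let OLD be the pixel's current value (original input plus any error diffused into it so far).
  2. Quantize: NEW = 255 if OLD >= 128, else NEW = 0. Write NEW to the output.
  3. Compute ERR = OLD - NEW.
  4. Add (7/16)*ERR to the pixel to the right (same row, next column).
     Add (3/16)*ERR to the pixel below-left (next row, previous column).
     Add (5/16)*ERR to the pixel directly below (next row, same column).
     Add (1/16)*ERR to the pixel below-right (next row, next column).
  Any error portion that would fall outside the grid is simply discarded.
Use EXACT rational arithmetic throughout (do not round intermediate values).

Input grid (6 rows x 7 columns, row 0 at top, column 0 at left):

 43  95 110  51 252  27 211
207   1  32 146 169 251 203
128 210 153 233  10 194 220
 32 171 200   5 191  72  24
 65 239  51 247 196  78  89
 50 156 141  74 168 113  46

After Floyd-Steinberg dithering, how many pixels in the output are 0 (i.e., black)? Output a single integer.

Answer: 21

Derivation:
(0,0): OLD=43 → NEW=0, ERR=43
(0,1): OLD=1821/16 → NEW=0, ERR=1821/16
(0,2): OLD=40907/256 → NEW=255, ERR=-24373/256
(0,3): OLD=38285/4096 → NEW=0, ERR=38285/4096
(0,4): OLD=16783067/65536 → NEW=255, ERR=71387/65536
(0,5): OLD=28811261/1048576 → NEW=0, ERR=28811261/1048576
(0,6): OLD=3741671403/16777216 → NEW=255, ERR=-536518677/16777216
(1,0): OLD=61895/256 → NEW=255, ERR=-3385/256
(1,1): OLD=31985/2048 → NEW=0, ERR=31985/2048
(1,2): OLD=1176133/65536 → NEW=0, ERR=1176133/65536
(1,3): OLD=39590625/262144 → NEW=255, ERR=-27256095/262144
(1,4): OLD=2174124547/16777216 → NEW=255, ERR=-2104065533/16777216
(1,5): OLD=26681230323/134217728 → NEW=255, ERR=-7544290317/134217728
(1,6): OLD=365356242653/2147483648 → NEW=255, ERR=-182252087587/2147483648
(2,0): OLD=4154859/32768 → NEW=0, ERR=4154859/32768
(2,1): OLD=286148425/1048576 → NEW=255, ERR=18761545/1048576
(2,2): OLD=2481638683/16777216 → NEW=255, ERR=-1796551397/16777216
(2,3): OLD=17618272259/134217728 → NEW=255, ERR=-16607248381/134217728
(2,4): OLD=-107763257549/1073741824 → NEW=0, ERR=-107763257549/1073741824
(2,5): OLD=3737483761361/34359738368 → NEW=0, ERR=3737483761361/34359738368
(2,6): OLD=130597160056775/549755813888 → NEW=255, ERR=-9590572484665/549755813888
(3,0): OLD=1257932987/16777216 → NEW=0, ERR=1257932987/16777216
(3,1): OLD=26473275551/134217728 → NEW=255, ERR=-7752245089/134217728
(3,2): OLD=127974345357/1073741824 → NEW=0, ERR=127974345357/1073741824
(3,3): OLD=-30209808469/4294967296 → NEW=0, ERR=-30209808469/4294967296
(3,4): OLD=93030485669051/549755813888 → NEW=255, ERR=-47157246872389/549755813888
(3,5): OLD=259135082541025/4398046511104 → NEW=0, ERR=259135082541025/4398046511104
(3,6): OLD=3597570460118719/70368744177664 → NEW=0, ERR=3597570460118719/70368744177664
(4,0): OLD=166647021333/2147483648 → NEW=0, ERR=166647021333/2147483648
(4,1): OLD=9687188506641/34359738368 → NEW=255, ERR=925455222801/34359738368
(4,2): OLD=52282018178975/549755813888 → NEW=0, ERR=52282018178975/549755813888
(4,3): OLD=1221662975261829/4398046511104 → NEW=255, ERR=100161114930309/4398046511104
(4,4): OLD=6676791096094783/35184372088832 → NEW=255, ERR=-2295223786557377/35184372088832
(4,5): OLD=81174450105893759/1125899906842624 → NEW=0, ERR=81174450105893759/1125899906842624
(4,6): OLD=2525646836025152809/18014398509481984 → NEW=255, ERR=-2068024783892753111/18014398509481984
(5,0): OLD=43595918069443/549755813888 → NEW=0, ERR=43595918069443/549755813888
(5,1): OLD=975453023886401/4398046511104 → NEW=255, ERR=-146048836445119/4398046511104
(5,2): OLD=5704936707201623/35184372088832 → NEW=255, ERR=-3267078175450537/35184372088832
(5,3): OLD=9627785863008979/281474976710656 → NEW=0, ERR=9627785863008979/281474976710656
(5,4): OLD=3197925743647884785/18014398509481984 → NEW=255, ERR=-1395745876270021135/18014398509481984
(5,5): OLD=10957269224664571745/144115188075855872 → NEW=0, ERR=10957269224664571745/144115188075855872
(5,6): OLD=110439001254326200719/2305843009213693952 → NEW=0, ERR=110439001254326200719/2305843009213693952
Output grid:
  Row 0: ..#.#.#  (4 black, running=4)
  Row 1: #..####  (2 black, running=6)
  Row 2: .###..#  (3 black, running=9)
  Row 3: .#..#..  (5 black, running=14)
  Row 4: .#.##.#  (3 black, running=17)
  Row 5: .##.#..  (4 black, running=21)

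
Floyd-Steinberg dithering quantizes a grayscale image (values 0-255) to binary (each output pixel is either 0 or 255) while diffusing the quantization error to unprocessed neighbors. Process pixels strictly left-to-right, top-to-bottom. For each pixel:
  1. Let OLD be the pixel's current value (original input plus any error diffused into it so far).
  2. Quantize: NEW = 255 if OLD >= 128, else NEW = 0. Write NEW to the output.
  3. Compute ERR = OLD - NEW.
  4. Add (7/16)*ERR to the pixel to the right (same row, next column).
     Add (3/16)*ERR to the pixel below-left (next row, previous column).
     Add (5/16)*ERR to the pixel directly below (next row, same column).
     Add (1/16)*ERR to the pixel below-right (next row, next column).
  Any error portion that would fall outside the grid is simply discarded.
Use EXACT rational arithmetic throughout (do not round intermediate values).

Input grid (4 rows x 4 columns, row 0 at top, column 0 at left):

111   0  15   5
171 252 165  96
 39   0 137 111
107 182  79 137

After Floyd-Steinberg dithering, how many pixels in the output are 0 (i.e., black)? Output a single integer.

(0,0): OLD=111 → NEW=0, ERR=111
(0,1): OLD=777/16 → NEW=0, ERR=777/16
(0,2): OLD=9279/256 → NEW=0, ERR=9279/256
(0,3): OLD=85433/4096 → NEW=0, ERR=85433/4096
(1,0): OLD=54987/256 → NEW=255, ERR=-10293/256
(1,1): OLD=539277/2048 → NEW=255, ERR=17037/2048
(1,2): OLD=12249489/65536 → NEW=255, ERR=-4462191/65536
(1,3): OLD=78638023/1048576 → NEW=0, ERR=78638023/1048576
(2,0): OLD=917343/32768 → NEW=0, ERR=917343/32768
(2,1): OLD=-452859/1048576 → NEW=0, ERR=-452859/1048576
(2,2): OLD=272871289/2097152 → NEW=255, ERR=-261902471/2097152
(2,3): OLD=2534814773/33554432 → NEW=0, ERR=2534814773/33554432
(3,0): OLD=1940578415/16777216 → NEW=0, ERR=1940578415/16777216
(3,1): OLD=56587093489/268435456 → NEW=255, ERR=-11863947791/268435456
(3,2): OLD=149356823055/4294967296 → NEW=0, ERR=149356823055/4294967296
(3,3): OLD=11545971268329/68719476736 → NEW=255, ERR=-5977495299351/68719476736
Output grid:
  Row 0: ....  (4 black, running=4)
  Row 1: ###.  (1 black, running=5)
  Row 2: ..#.  (3 black, running=8)
  Row 3: .#.#  (2 black, running=10)

Answer: 10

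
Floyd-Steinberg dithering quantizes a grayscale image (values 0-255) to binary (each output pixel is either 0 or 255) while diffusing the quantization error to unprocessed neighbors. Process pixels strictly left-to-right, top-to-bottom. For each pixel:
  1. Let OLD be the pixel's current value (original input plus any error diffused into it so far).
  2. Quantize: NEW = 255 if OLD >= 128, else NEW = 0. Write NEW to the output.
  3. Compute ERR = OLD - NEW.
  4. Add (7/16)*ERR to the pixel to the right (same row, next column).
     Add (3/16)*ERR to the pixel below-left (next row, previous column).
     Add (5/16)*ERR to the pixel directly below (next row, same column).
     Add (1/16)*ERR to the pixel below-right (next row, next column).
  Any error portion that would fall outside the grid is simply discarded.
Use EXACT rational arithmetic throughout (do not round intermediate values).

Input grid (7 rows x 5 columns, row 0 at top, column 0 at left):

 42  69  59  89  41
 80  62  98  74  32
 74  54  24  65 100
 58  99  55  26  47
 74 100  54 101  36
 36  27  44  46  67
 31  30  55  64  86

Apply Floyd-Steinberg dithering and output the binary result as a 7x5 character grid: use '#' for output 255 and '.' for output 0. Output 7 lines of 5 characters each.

(0,0): OLD=42 → NEW=0, ERR=42
(0,1): OLD=699/8 → NEW=0, ERR=699/8
(0,2): OLD=12445/128 → NEW=0, ERR=12445/128
(0,3): OLD=269387/2048 → NEW=255, ERR=-252853/2048
(0,4): OLD=-426483/32768 → NEW=0, ERR=-426483/32768
(1,0): OLD=14017/128 → NEW=0, ERR=14017/128
(1,1): OLD=161863/1024 → NEW=255, ERR=-99257/1024
(1,2): OLD=2237651/32768 → NEW=0, ERR=2237651/32768
(1,3): OLD=9034775/131072 → NEW=0, ERR=9034775/131072
(1,4): OLD=105640037/2097152 → NEW=0, ERR=105640037/2097152
(2,0): OLD=1475325/16384 → NEW=0, ERR=1475325/16384
(2,1): OLD=43386287/524288 → NEW=0, ERR=43386287/524288
(2,2): OLD=741640397/8388608 → NEW=0, ERR=741640397/8388608
(2,3): OLD=18647282199/134217728 → NEW=255, ERR=-15578238441/134217728
(2,4): OLD=148757117153/2147483648 → NEW=0, ERR=148757117153/2147483648
(3,0): OLD=852750125/8388608 → NEW=0, ERR=852750125/8388608
(3,1): OLD=12853998249/67108864 → NEW=255, ERR=-4258762071/67108864
(3,2): OLD=82192337555/2147483648 → NEW=0, ERR=82192337555/2147483648
(3,3): OLD=107321472283/4294967296 → NEW=0, ERR=107321472283/4294967296
(3,4): OLD=4970133253991/68719476736 → NEW=0, ERR=4970133253991/68719476736
(4,0): OLD=100790613763/1073741824 → NEW=0, ERR=100790613763/1073741824
(4,1): OLD=4630521542787/34359738368 → NEW=255, ERR=-4131211741053/34359738368
(4,2): OLD=7738947921421/549755813888 → NEW=0, ERR=7738947921421/549755813888
(4,3): OLD=1151588209463939/8796093022208 → NEW=255, ERR=-1091415511199101/8796093022208
(4,4): OLD=827320660187925/140737488355328 → NEW=0, ERR=827320660187925/140737488355328
(5,0): OLD=23524072278889/549755813888 → NEW=0, ERR=23524072278889/549755813888
(5,1): OLD=73243858139259/4398046511104 → NEW=0, ERR=73243858139259/4398046511104
(5,2): OLD=3505142595990867/140737488355328 → NEW=0, ERR=3505142595990867/140737488355328
(5,3): OLD=11317170338494237/562949953421312 → NEW=0, ERR=11317170338494237/562949953421312
(5,4): OLD=629398362924122159/9007199254740992 → NEW=0, ERR=629398362924122159/9007199254740992
(6,0): OLD=3342125535080921/70368744177664 → NEW=0, ERR=3342125535080921/70368744177664
(6,1): OLD=142600359495339959/2251799813685248 → NEW=0, ERR=142600359495339959/2251799813685248
(6,2): OLD=3433504659618898765/36028797018963968 → NEW=0, ERR=3433504659618898765/36028797018963968
(6,3): OLD=72999612132732678287/576460752303423488 → NEW=0, ERR=72999612132732678287/576460752303423488
(6,4): OLD=1517203538660976657065/9223372036854775808 → NEW=255, ERR=-834756330736991173975/9223372036854775808
Row 0: ...#.
Row 1: .#...
Row 2: ...#.
Row 3: .#...
Row 4: .#.#.
Row 5: .....
Row 6: ....#

Answer: ...#.
.#...
...#.
.#...
.#.#.
.....
....#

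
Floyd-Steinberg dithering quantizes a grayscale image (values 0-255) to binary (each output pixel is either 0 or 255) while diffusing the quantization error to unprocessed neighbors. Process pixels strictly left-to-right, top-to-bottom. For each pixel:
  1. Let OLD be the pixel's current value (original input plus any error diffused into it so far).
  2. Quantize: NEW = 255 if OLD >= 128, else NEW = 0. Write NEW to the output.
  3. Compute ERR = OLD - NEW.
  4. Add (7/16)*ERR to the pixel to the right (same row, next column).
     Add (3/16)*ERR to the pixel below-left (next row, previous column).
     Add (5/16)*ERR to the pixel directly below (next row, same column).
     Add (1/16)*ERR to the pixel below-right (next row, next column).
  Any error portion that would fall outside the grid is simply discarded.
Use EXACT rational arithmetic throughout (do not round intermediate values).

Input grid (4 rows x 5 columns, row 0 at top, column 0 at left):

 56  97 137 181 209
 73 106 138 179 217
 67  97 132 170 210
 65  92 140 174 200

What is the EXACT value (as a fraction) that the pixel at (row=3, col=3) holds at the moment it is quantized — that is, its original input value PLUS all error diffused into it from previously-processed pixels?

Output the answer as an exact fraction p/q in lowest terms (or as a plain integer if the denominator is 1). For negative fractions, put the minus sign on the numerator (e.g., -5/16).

(0,0): OLD=56 → NEW=0, ERR=56
(0,1): OLD=243/2 → NEW=0, ERR=243/2
(0,2): OLD=6085/32 → NEW=255, ERR=-2075/32
(0,3): OLD=78147/512 → NEW=255, ERR=-52413/512
(0,4): OLD=1345237/8192 → NEW=255, ERR=-743723/8192
(1,0): OLD=3625/32 → NEW=0, ERR=3625/32
(1,1): OLD=47327/256 → NEW=255, ERR=-17953/256
(1,2): OLD=618123/8192 → NEW=0, ERR=618123/8192
(1,3): OLD=5208335/32768 → NEW=255, ERR=-3147505/32768
(1,4): OLD=73509069/524288 → NEW=255, ERR=-60184371/524288
(2,0): OLD=365573/4096 → NEW=0, ERR=365573/4096
(2,1): OLD=17741895/131072 → NEW=255, ERR=-15681465/131072
(2,2): OLD=169541653/2097152 → NEW=0, ERR=169541653/2097152
(2,3): OLD=5319870447/33554432 → NEW=255, ERR=-3236509713/33554432
(2,4): OLD=67605279689/536870912 → NEW=0, ERR=67605279689/536870912
(3,0): OLD=147762165/2097152 → NEW=0, ERR=147762165/2097152
(3,1): OLD=1781312017/16777216 → NEW=0, ERR=1781312017/16777216
(3,2): OLD=99939643979/536870912 → NEW=255, ERR=-36962438581/536870912
(3,3): OLD=152901159267/1073741824 → NEW=255, ERR=-120903005853/1073741824
Target (3,3): original=174, with diffused error = 152901159267/1073741824

Answer: 152901159267/1073741824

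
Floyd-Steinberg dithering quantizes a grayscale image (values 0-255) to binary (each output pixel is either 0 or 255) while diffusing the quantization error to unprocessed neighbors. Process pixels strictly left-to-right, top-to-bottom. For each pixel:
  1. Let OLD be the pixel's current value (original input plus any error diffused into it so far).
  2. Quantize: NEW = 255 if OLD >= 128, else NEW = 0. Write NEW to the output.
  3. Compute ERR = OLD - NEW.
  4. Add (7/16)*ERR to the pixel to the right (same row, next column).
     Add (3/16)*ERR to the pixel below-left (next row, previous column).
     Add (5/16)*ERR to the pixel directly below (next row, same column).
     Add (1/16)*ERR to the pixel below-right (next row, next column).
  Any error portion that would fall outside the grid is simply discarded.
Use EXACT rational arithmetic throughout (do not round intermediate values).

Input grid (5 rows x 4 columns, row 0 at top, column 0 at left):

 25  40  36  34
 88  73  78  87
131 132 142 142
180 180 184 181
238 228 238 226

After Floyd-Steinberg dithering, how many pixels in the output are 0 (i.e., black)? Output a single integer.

(0,0): OLD=25 → NEW=0, ERR=25
(0,1): OLD=815/16 → NEW=0, ERR=815/16
(0,2): OLD=14921/256 → NEW=0, ERR=14921/256
(0,3): OLD=243711/4096 → NEW=0, ERR=243711/4096
(1,0): OLD=26973/256 → NEW=0, ERR=26973/256
(1,1): OLD=302091/2048 → NEW=255, ERR=-220149/2048
(1,2): OLD=4163175/65536 → NEW=0, ERR=4163175/65536
(1,3): OLD=143684993/1048576 → NEW=255, ERR=-123701887/1048576
(2,0): OLD=4711081/32768 → NEW=255, ERR=-3644759/32768
(2,1): OLD=71556179/1048576 → NEW=0, ERR=71556179/1048576
(2,2): OLD=341561247/2097152 → NEW=255, ERR=-193212513/2097152
(2,3): OLD=2308444483/33554432 → NEW=0, ERR=2308444483/33554432
(3,0): OLD=2651405977/16777216 → NEW=255, ERR=-1626784103/16777216
(3,1): OLD=36152170759/268435456 → NEW=255, ERR=-32298870521/268435456
(3,2): OLD=514246929913/4294967296 → NEW=0, ERR=514246929913/4294967296
(3,3): OLD=17119659041103/68719476736 → NEW=255, ERR=-403807526577/68719476736
(4,0): OLD=795162876645/4294967296 → NEW=255, ERR=-300053783835/4294967296
(4,1): OLD=6055019313327/34359738368 → NEW=255, ERR=-2706713970513/34359738368
(4,2): OLD=255449592783439/1099511627776 → NEW=255, ERR=-24925872299441/1099511627776
(4,3): OLD=3900695551873497/17592186044416 → NEW=255, ERR=-585311889452583/17592186044416
Output grid:
  Row 0: ....  (4 black, running=4)
  Row 1: .#.#  (2 black, running=6)
  Row 2: #.#.  (2 black, running=8)
  Row 3: ##.#  (1 black, running=9)
  Row 4: ####  (0 black, running=9)

Answer: 9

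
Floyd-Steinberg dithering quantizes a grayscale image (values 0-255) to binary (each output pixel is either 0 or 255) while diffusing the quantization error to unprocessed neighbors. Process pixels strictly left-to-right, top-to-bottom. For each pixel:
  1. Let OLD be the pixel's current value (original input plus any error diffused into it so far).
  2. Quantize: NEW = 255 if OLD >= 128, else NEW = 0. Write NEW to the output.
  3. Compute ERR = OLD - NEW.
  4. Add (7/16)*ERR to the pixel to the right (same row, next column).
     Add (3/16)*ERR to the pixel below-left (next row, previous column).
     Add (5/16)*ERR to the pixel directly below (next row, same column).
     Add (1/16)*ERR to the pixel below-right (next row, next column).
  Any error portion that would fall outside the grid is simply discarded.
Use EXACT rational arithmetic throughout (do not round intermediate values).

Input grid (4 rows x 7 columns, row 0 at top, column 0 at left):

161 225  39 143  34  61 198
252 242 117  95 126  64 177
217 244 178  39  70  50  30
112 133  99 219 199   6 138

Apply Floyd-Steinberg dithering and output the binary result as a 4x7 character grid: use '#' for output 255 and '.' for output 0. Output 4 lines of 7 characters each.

(0,0): OLD=161 → NEW=255, ERR=-94
(0,1): OLD=1471/8 → NEW=255, ERR=-569/8
(0,2): OLD=1009/128 → NEW=0, ERR=1009/128
(0,3): OLD=299927/2048 → NEW=255, ERR=-222313/2048
(0,4): OLD=-442079/32768 → NEW=0, ERR=-442079/32768
(0,5): OLD=28887015/524288 → NEW=0, ERR=28887015/524288
(0,6): OLD=1863153489/8388608 → NEW=255, ERR=-275941551/8388608
(1,0): OLD=26789/128 → NEW=255, ERR=-5851/128
(1,1): OLD=200067/1024 → NEW=255, ERR=-61053/1024
(1,2): OLD=2247231/32768 → NEW=0, ERR=2247231/32768
(1,3): OLD=11671251/131072 → NEW=0, ERR=11671251/131072
(1,4): OLD=1378142233/8388608 → NEW=255, ERR=-760952807/8388608
(1,5): OLD=2316614633/67108864 → NEW=0, ERR=2316614633/67108864
(1,6): OLD=198928481159/1073741824 → NEW=255, ERR=-74875683961/1073741824
(2,0): OLD=3138129/16384 → NEW=255, ERR=-1039791/16384
(2,1): OLD=108844555/524288 → NEW=255, ERR=-24848885/524288
(2,2): OLD=1607804385/8388608 → NEW=255, ERR=-531290655/8388608
(2,3): OLD=1771344921/67108864 → NEW=0, ERR=1771344921/67108864
(2,4): OLD=35024377129/536870912 → NEW=0, ERR=35024377129/536870912
(2,5): OLD=1212634898467/17179869184 → NEW=0, ERR=1212634898467/17179869184
(2,6): OLD=11337780126757/274877906944 → NEW=0, ERR=11337780126757/274877906944
(3,0): OLD=698610881/8388608 → NEW=0, ERR=698610881/8388608
(3,1): OLD=9313539117/67108864 → NEW=255, ERR=-7799221203/67108864
(3,2): OLD=16293821719/536870912 → NEW=0, ERR=16293821719/536870912
(3,3): OLD=534294188497/2147483648 → NEW=255, ERR=-13314141743/2147483648
(3,4): OLD=63650380880065/274877906944 → NEW=255, ERR=-6443485390655/274877906944
(3,5): OLD=65120247339859/2199023255552 → NEW=0, ERR=65120247339859/2199023255552
(3,6): OLD=5920013551711885/35184372088832 → NEW=255, ERR=-3052001330940275/35184372088832
Row 0: ##.#..#
Row 1: ##..#.#
Row 2: ###....
Row 3: .#.##.#

Answer: ##.#..#
##..#.#
###....
.#.##.#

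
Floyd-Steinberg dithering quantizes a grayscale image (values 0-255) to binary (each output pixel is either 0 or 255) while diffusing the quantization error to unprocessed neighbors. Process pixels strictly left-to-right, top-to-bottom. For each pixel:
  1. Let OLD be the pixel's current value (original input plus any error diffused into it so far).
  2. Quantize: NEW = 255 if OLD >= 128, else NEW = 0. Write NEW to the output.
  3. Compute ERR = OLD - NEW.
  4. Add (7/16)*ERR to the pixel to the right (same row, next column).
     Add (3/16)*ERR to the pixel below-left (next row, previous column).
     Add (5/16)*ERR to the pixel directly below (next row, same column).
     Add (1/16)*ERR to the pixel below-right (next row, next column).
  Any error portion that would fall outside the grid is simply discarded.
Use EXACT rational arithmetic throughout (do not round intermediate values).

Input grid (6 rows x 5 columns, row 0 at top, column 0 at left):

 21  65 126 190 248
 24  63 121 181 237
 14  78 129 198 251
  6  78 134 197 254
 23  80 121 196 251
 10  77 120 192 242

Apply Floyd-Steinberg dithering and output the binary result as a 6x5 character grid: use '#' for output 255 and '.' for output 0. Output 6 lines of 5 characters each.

Answer: ..###
...##
.#.##
..###
..#.#
..###

Derivation:
(0,0): OLD=21 → NEW=0, ERR=21
(0,1): OLD=1187/16 → NEW=0, ERR=1187/16
(0,2): OLD=40565/256 → NEW=255, ERR=-24715/256
(0,3): OLD=605235/4096 → NEW=255, ERR=-439245/4096
(0,4): OLD=13178213/65536 → NEW=255, ERR=-3533467/65536
(1,0): OLD=11385/256 → NEW=0, ERR=11385/256
(1,1): OLD=181967/2048 → NEW=0, ERR=181967/2048
(1,2): OLD=7486331/65536 → NEW=0, ERR=7486331/65536
(1,3): OLD=47532383/262144 → NEW=255, ERR=-19314337/262144
(1,4): OLD=760068669/4194304 → NEW=255, ERR=-309478851/4194304
(2,0): OLD=1460053/32768 → NEW=0, ERR=1460053/32768
(2,1): OLD=156717943/1048576 → NEW=255, ERR=-110668937/1048576
(2,2): OLD=1849879845/16777216 → NEW=0, ERR=1849879845/16777216
(2,3): OLD=58121545887/268435456 → NEW=255, ERR=-10329495393/268435456
(2,4): OLD=886919210137/4294967296 → NEW=255, ERR=-208297450343/4294967296
(3,0): OLD=2264965/16777216 → NEW=0, ERR=2264965/16777216
(3,1): OLD=9198746017/134217728 → NEW=0, ERR=9198746017/134217728
(3,2): OLD=792978715451/4294967296 → NEW=255, ERR=-302237945029/4294967296
(3,3): OLD=1305548569955/8589934592 → NEW=255, ERR=-884884751005/8589934592
(3,4): OLD=26301782568847/137438953472 → NEW=255, ERR=-8745150566513/137438953472
(4,0): OLD=77078960555/2147483648 → NEW=0, ERR=77078960555/2147483648
(4,1): OLD=7142328945323/68719476736 → NEW=0, ERR=7142328945323/68719476736
(4,2): OLD=142330697912421/1099511627776 → NEW=255, ERR=-138044767170459/1099511627776
(4,3): OLD=1628172326345387/17592186044416 → NEW=0, ERR=1628172326345387/17592186044416
(4,4): OLD=74638285106165805/281474976710656 → NEW=255, ERR=2862166044948525/281474976710656
(5,0): OLD=44754736802529/1099511627776 → NEW=0, ERR=44754736802529/1099511627776
(5,1): OLD=932298962478179/8796093022208 → NEW=0, ERR=932298962478179/8796093022208
(5,2): OLD=42498554495375355/281474976710656 → NEW=255, ERR=-29277564565841925/281474976710656
(5,3): OLD=190812250085270197/1125899906842624 → NEW=255, ERR=-96292226159598923/1125899906842624
(5,4): OLD=3846885205962522935/18014398509481984 → NEW=255, ERR=-746786413955382985/18014398509481984
Row 0: ..###
Row 1: ...##
Row 2: .#.##
Row 3: ..###
Row 4: ..#.#
Row 5: ..###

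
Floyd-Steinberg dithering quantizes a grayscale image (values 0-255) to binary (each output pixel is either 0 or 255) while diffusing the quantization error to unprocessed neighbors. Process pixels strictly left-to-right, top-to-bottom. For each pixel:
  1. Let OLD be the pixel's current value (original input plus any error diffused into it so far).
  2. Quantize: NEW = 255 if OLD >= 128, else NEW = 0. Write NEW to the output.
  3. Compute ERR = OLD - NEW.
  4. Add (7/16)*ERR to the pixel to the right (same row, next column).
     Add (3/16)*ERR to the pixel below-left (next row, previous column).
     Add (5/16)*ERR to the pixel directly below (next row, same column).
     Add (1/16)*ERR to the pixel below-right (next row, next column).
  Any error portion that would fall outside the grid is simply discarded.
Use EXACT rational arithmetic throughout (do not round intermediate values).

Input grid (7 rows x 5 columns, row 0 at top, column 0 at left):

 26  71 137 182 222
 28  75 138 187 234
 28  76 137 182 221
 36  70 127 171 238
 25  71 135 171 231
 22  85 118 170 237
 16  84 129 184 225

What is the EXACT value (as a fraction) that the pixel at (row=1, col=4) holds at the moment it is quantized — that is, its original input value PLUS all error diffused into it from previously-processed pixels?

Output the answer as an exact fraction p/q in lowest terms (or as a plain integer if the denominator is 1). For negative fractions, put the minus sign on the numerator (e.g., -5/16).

Answer: 501286509/2097152

Derivation:
(0,0): OLD=26 → NEW=0, ERR=26
(0,1): OLD=659/8 → NEW=0, ERR=659/8
(0,2): OLD=22149/128 → NEW=255, ERR=-10491/128
(0,3): OLD=299299/2048 → NEW=255, ERR=-222941/2048
(0,4): OLD=5713909/32768 → NEW=255, ERR=-2641931/32768
(1,0): OLD=6601/128 → NEW=0, ERR=6601/128
(1,1): OLD=112191/1024 → NEW=0, ERR=112191/1024
(1,2): OLD=4753259/32768 → NEW=255, ERR=-3602581/32768
(1,3): OLD=11094255/131072 → NEW=0, ERR=11094255/131072
(1,4): OLD=501286509/2097152 → NEW=255, ERR=-33487251/2097152
Target (1,4): original=234, with diffused error = 501286509/2097152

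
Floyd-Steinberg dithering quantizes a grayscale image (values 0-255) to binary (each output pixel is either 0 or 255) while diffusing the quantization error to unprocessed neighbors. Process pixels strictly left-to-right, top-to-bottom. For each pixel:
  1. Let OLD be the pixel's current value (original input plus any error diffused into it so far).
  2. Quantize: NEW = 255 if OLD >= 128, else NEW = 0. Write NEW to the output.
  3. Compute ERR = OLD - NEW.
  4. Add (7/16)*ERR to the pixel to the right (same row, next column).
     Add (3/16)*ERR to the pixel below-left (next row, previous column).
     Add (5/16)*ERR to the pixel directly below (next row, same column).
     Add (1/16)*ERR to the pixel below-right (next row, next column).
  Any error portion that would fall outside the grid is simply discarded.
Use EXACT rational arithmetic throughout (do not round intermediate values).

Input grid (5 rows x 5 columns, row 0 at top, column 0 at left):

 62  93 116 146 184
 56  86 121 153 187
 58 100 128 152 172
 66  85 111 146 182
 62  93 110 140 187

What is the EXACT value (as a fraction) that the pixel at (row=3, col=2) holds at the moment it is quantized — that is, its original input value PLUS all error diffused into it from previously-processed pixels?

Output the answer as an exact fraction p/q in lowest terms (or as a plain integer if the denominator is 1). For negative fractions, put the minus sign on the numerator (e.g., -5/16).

Answer: 163651019465/2147483648

Derivation:
(0,0): OLD=62 → NEW=0, ERR=62
(0,1): OLD=961/8 → NEW=0, ERR=961/8
(0,2): OLD=21575/128 → NEW=255, ERR=-11065/128
(0,3): OLD=221553/2048 → NEW=0, ERR=221553/2048
(0,4): OLD=7580183/32768 → NEW=255, ERR=-775657/32768
(1,0): OLD=12531/128 → NEW=0, ERR=12531/128
(1,1): OLD=157733/1024 → NEW=255, ERR=-103387/1024
(1,2): OLD=2542985/32768 → NEW=0, ERR=2542985/32768
(1,3): OLD=27645397/131072 → NEW=255, ERR=-5777963/131072
(1,4): OLD=350387935/2097152 → NEW=255, ERR=-184385825/2097152
(2,0): OLD=1141351/16384 → NEW=0, ERR=1141351/16384
(2,1): OLD=62702685/524288 → NEW=0, ERR=62702685/524288
(2,2): OLD=1593829719/8388608 → NEW=255, ERR=-545265321/8388608
(2,3): OLD=13173663509/134217728 → NEW=0, ERR=13173663509/134217728
(2,4): OLD=396662733907/2147483648 → NEW=255, ERR=-150945596333/2147483648
(3,0): OLD=924372343/8388608 → NEW=0, ERR=924372343/8388608
(3,1): OLD=10921951915/67108864 → NEW=255, ERR=-6190808405/67108864
(3,2): OLD=163651019465/2147483648 → NEW=0, ERR=163651019465/2147483648
Target (3,2): original=111, with diffused error = 163651019465/2147483648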